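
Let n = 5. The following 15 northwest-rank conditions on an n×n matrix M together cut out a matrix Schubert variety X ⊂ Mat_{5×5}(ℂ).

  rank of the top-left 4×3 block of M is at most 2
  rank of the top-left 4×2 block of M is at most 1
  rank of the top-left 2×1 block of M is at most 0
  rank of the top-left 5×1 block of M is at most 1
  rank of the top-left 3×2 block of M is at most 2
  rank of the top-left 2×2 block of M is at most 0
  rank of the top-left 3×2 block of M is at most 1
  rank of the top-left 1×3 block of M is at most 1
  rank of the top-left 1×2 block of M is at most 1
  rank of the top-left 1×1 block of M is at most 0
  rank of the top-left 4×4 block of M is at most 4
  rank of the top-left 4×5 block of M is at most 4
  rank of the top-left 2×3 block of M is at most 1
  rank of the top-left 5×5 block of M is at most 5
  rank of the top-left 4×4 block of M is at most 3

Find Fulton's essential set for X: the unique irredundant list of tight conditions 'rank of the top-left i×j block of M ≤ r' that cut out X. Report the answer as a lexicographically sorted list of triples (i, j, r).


Propagating the 15 rank bounds to every northwest block:

  i=1: 0 0 1 1 1
  i=2: 0 0 1 2 2
  i=3: 1 1 2 3 3
  i=4: 1 1 2 3 4
  i=5: 1 2 3 4 5

giving w = (3, 4, 1, 5, 2) via Δ²R.

Rothe diagram D(w) (5 cells), 2 SE-corners (essential conditions):

[(2, 2, 0), (4, 2, 1)]


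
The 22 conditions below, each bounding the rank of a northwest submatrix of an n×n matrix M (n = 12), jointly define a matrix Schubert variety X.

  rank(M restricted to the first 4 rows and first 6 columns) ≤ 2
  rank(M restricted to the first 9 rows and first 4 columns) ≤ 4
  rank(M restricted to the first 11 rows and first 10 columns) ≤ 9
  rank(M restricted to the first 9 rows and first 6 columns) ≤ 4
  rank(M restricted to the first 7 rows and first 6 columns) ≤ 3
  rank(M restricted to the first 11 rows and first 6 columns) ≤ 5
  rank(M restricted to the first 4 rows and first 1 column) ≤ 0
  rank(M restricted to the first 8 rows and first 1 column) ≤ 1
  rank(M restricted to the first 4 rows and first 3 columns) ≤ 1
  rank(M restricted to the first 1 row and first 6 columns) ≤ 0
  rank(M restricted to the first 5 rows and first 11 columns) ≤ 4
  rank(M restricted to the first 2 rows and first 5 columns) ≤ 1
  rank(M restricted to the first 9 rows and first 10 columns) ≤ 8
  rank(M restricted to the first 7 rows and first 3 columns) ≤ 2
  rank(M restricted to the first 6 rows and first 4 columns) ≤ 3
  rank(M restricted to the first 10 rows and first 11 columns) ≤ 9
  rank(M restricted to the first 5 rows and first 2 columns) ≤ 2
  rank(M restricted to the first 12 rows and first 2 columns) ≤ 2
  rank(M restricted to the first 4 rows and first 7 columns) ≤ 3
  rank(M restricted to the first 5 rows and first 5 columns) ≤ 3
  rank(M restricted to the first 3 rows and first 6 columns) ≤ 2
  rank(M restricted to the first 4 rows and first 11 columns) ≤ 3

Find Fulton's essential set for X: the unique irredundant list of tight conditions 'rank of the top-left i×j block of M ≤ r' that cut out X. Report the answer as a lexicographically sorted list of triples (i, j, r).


Computing R[i][j] = min implied NW-rank bound (n=12, 22 conditions):

  0 | 0 | 0 | 0 | 0 | 0 | 1 | 1 | 1 | 1 | 1 | 1
  0 | 1 | 1 | 1 | 1 | 1 | 2 | 2 | 2 | 2 | 2 | 2
  0 | 1 | 1 | 2 | 2 | 2 | 3 | 3 | 3 | 3 | 3 | 3
  0 | 1 | 1 | 2 | 2 | 2 | 3 | 3 | 3 | 3 | 3 | 4
  1 | 2 | 2 | 3 | 3 | 3 | 4 | 4 | 4 | 4 | 4 | 5
  1 | 2 | 2 | 3 | 3 | 3 | 4 | 5 | 5 | 5 | 5 | 6
  1 | 2 | 2 | 3 | 3 | 3 | 4 | 5 | 6 | 6 | 6 | 7
  1 | 2 | 3 | 4 | 4 | 4 | 5 | 6 | 7 | 7 | 7 | 8
  1 | 2 | 3 | 4 | 4 | 4 | 5 | 6 | 7 | 8 | 8 | 9
  1 | 2 | 3 | 4 | 5 | 5 | 6 | 7 | 8 | 9 | 9 | 10
  1 | 2 | 3 | 4 | 5 | 5 | 6 | 7 | 8 | 9 | 10 | 11
  1 | 2 | 3 | 4 | 5 | 6 | 7 | 8 | 9 | 10 | 11 | 12

hence w(1..12) = (7, 2, 4, 12, 1, 8, 9, 3, 10, 5, 11, 6).

D(w) has 26 cells with 9 SE-corners; essential set:

[(1, 6, 0), (4, 1, 0), (4, 3, 1), (4, 6, 2), (4, 11, 3), (7, 3, 2), (7, 6, 3), (9, 6, 4), (11, 6, 5)]


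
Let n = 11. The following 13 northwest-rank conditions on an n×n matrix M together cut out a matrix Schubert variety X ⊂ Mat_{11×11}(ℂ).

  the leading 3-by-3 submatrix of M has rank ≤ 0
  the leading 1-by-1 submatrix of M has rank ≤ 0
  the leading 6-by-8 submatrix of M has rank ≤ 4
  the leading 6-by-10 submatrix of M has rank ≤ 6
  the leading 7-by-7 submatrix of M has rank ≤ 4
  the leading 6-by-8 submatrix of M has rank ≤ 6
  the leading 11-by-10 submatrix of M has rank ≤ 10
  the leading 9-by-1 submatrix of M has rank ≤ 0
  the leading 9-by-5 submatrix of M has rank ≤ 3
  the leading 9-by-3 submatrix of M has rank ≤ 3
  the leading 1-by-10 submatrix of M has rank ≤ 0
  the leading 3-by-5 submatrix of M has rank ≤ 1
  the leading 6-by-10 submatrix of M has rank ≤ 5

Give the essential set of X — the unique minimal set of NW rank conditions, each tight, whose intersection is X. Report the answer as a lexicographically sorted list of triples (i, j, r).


The tightest implied rank at each (i,j), from the 13 conditions:

  row 1: 0 | 0 | 0 | 0 | 0 | 0 | 0 | 0 | 0 | 0 | 1
  row 2: 0 | 0 | 0 | 1 | 1 | 1 | 1 | 1 | 1 | 1 | 2
  row 3: 0 | 0 | 0 | 1 | 1 | 2 | 2 | 2 | 2 | 2 | 3
  row 4: 0 | 1 | 1 | 2 | 2 | 3 | 3 | 3 | 3 | 3 | 4
  row 5: 0 | 1 | 2 | 3 | 3 | 4 | 4 | 4 | 4 | 4 | 5
  row 6: 0 | 1 | 2 | 3 | 3 | 4 | 4 | 4 | 5 | 5 | 6
  row 7: 0 | 1 | 2 | 3 | 3 | 4 | 4 | 5 | 6 | 6 | 7
  row 8: 0 | 1 | 2 | 3 | 3 | 4 | 5 | 6 | 7 | 7 | 8
  row 9: 0 | 1 | 2 | 3 | 3 | 4 | 5 | 6 | 7 | 8 | 9
  row 10: 1 | 2 | 3 | 4 | 4 | 5 | 6 | 7 | 8 | 9 | 10
  row 11: 1 | 2 | 3 | 4 | 5 | 6 | 7 | 8 | 9 | 10 | 11

reading off 1-entries of Δ²R: w = (11, 4, 6, 2, 3, 9, 8, 7, 10, 1, 5).

D(w) has 30 cells with 7 SE-corners; essential set:

[(1, 10, 0), (3, 3, 0), (3, 5, 1), (6, 8, 4), (7, 7, 4), (9, 1, 0), (9, 5, 3)]


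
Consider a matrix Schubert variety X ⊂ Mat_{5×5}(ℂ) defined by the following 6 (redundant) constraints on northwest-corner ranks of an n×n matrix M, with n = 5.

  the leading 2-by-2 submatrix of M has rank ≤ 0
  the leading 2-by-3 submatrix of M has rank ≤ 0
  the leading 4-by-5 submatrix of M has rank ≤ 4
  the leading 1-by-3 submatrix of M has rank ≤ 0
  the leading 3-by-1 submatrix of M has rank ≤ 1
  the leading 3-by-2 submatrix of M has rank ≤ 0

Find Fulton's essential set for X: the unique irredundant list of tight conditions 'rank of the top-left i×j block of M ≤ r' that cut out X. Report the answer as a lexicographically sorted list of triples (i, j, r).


Reconstructing r_w from the 6 given conditions:

  0 0 0 1 1
  0 0 0 1 2
  0 0 1 2 3
  1 1 2 3 4
  1 2 3 4 5

reading off 1-entries of Δ²R: w = (4, 5, 3, 1, 2).

D(w) has 8 cells with 2 SE-corners; essential set:

[(2, 3, 0), (3, 2, 0)]


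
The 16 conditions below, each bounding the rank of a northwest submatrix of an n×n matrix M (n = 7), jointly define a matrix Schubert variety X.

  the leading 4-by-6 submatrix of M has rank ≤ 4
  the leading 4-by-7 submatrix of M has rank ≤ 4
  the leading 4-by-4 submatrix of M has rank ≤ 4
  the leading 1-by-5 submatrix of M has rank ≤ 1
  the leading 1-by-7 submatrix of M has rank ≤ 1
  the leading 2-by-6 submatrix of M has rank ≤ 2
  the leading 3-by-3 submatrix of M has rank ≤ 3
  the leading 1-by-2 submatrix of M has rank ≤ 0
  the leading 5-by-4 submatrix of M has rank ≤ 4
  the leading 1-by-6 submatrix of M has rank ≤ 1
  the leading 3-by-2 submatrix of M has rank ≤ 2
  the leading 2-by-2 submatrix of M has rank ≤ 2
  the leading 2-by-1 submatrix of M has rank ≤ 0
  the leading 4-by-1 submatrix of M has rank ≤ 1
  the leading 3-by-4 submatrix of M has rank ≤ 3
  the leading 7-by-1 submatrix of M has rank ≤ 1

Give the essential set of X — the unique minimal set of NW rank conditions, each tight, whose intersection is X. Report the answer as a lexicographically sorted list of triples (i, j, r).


Reconstructing r_w from the 16 given conditions:

  R[1]: 0 | 0 | 1 | 1 | 1 | 1 | 1
  R[2]: 0 | 1 | 2 | 2 | 2 | 2 | 2
  R[3]: 1 | 2 | 3 | 3 | 3 | 3 | 3
  R[4]: 1 | 2 | 3 | 4 | 4 | 4 | 4
  R[5]: 1 | 2 | 3 | 4 | 5 | 5 | 5
  R[6]: 1 | 2 | 3 | 4 | 5 | 6 | 6
  R[7]: 1 | 2 | 3 | 4 | 5 | 6 | 7

the unique w with this rank table is (3, 2, 1, 4, 5, 6, 7).

D(w) has 3 cells with 2 SE-corners; essential set:

[(1, 2, 0), (2, 1, 0)]


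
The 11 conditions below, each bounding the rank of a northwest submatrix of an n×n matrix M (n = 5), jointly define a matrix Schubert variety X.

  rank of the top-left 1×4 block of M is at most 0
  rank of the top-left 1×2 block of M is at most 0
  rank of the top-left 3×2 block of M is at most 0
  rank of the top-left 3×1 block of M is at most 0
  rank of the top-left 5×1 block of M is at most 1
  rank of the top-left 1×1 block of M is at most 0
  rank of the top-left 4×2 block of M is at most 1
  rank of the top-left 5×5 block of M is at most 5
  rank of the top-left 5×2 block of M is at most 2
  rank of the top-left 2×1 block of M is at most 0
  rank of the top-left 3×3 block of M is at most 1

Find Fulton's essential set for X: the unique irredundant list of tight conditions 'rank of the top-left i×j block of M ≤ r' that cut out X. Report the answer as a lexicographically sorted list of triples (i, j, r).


Rank table r_w(5×5) implied by the 11 constraints:

  i=1: 0 0 0 0 1
  i=2: 0 0 1 1 2
  i=3: 0 0 1 2 3
  i=4: 1 1 2 3 4
  i=5: 1 2 3 4 5

hence w(1..5) = (5, 3, 4, 1, 2).

Fulton essential set (2 of the 8 Rothe cells):

[(1, 4, 0), (3, 2, 0)]


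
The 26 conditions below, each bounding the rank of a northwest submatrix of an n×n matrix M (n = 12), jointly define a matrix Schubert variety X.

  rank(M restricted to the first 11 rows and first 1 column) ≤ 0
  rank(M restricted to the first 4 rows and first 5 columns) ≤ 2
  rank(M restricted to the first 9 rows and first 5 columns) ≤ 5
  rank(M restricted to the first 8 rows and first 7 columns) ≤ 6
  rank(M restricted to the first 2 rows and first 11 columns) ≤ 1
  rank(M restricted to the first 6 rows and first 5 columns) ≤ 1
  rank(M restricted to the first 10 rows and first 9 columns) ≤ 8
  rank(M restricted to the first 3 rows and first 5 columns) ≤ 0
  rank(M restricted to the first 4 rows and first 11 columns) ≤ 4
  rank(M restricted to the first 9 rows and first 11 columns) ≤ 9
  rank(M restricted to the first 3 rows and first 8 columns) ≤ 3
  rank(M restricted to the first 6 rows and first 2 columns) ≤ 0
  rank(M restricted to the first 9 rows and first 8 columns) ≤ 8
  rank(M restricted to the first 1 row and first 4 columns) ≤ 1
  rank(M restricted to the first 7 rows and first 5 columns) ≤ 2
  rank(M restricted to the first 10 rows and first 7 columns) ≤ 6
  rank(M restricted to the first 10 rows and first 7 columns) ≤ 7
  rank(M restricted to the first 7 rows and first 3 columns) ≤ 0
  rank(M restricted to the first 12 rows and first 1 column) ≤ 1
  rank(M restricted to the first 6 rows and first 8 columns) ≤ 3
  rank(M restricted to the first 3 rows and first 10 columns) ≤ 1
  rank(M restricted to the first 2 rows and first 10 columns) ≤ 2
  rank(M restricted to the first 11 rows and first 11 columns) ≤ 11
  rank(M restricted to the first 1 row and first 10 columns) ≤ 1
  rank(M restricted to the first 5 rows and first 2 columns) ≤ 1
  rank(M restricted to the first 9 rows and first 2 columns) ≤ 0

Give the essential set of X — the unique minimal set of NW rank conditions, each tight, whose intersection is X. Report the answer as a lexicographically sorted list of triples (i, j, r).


Propagating the 26 rank bounds to every northwest block:

  0 0 0 0 0 1 1 1 1 1 1 1
  0 0 0 0 0 1 1 1 1 1 1 2
  0 0 0 0 0 1 1 1 1 1 2 3
  0 0 0 1 1 2 2 2 2 2 3 4
  0 0 0 1 1 2 3 3 3 3 4 5
  0 0 0 1 1 2 3 3 4 4 5 6
  0 0 0 1 2 3 4 4 5 5 6 7
  0 0 1 2 3 4 5 5 6 6 7 8
  0 0 1 2 3 4 5 6 7 7 8 9
  0 1 2 3 4 5 6 7 8 8 9 10
  0 1 2 3 4 5 6 7 8 9 10 11
  1 2 3 4 5 6 7 8 9 10 11 12

the unique w with this rank table is (6, 12, 11, 4, 7, 9, 5, 3, 8, 2, 10, 1).

Rothe diagram D(w) (45 cells), 8 SE-corners (essential conditions):

[(2, 11, 1), (3, 5, 0), (3, 10, 1), (6, 5, 1), (6, 8, 3), (7, 3, 0), (9, 2, 0), (11, 1, 0)]


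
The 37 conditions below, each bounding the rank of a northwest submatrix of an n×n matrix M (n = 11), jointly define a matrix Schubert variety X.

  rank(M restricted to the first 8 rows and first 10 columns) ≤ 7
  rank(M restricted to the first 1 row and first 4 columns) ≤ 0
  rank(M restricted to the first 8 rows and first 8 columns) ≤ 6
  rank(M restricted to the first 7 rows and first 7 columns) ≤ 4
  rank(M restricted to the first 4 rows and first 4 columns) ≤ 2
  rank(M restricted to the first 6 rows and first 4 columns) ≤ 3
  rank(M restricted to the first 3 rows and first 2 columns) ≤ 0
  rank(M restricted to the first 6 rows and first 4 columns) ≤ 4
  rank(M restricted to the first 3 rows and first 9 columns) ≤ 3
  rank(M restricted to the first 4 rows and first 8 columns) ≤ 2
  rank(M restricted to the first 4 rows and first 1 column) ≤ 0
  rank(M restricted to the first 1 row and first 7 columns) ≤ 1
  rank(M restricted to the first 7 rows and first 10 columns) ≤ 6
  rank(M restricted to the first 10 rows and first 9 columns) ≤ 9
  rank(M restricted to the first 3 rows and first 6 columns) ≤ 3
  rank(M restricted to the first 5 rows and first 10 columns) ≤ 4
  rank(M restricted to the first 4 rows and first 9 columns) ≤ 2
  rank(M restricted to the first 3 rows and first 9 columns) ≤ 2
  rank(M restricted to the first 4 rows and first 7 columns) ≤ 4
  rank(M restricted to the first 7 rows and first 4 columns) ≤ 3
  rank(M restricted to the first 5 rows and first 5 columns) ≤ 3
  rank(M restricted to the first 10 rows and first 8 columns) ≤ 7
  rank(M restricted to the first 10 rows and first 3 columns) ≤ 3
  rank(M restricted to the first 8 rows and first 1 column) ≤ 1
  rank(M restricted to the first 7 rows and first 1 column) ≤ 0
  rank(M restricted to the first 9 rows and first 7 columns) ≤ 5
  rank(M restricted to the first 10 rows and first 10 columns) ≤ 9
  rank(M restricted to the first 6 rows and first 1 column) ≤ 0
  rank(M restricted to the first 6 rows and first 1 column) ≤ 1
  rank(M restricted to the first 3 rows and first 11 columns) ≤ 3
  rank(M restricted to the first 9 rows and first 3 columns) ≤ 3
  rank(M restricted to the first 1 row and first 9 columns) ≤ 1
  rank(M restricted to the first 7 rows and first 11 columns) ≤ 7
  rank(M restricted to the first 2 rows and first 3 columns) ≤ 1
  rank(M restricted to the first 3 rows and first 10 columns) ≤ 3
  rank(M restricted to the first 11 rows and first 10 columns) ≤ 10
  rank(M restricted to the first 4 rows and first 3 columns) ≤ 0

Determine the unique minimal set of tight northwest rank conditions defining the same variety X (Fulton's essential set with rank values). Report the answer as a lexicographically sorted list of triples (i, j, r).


Recovering R(i,j) via the rank-extension bound from the 37 conditions:

  0  0  0  0  1  1  1  1  1  1  1
  0  0  0  1  2  2  2  2  2  2  2
  0  0  0  1  2  2  2  2  2  3  3
  0  0  0  1  2  2  2  2  2  3  4
  0  1  1  2  3  3  3  3  3  4  5
  0  1  2  3  4  4  4  4  4  5  6
  0  1  2  3  4  4  4  5  5  6  7
  1  2  3  4  5  5  5  6  6  7  8
  1  2  3  4  5  5  5  6  7  8  9
  1  2  3  4  5  6  6  7  8  9  10
  1  2  3  4  5  6  7  8  9  10  11

second differences of R give the permutation w = (5, 4, 10, 11, 2, 3, 8, 1, 9, 6, 7).

Rothe diagram D(w) (28 cells), 6 SE-corners (essential conditions):

[(1, 4, 0), (4, 3, 0), (4, 9, 2), (7, 1, 0), (7, 7, 4), (9, 7, 5)]


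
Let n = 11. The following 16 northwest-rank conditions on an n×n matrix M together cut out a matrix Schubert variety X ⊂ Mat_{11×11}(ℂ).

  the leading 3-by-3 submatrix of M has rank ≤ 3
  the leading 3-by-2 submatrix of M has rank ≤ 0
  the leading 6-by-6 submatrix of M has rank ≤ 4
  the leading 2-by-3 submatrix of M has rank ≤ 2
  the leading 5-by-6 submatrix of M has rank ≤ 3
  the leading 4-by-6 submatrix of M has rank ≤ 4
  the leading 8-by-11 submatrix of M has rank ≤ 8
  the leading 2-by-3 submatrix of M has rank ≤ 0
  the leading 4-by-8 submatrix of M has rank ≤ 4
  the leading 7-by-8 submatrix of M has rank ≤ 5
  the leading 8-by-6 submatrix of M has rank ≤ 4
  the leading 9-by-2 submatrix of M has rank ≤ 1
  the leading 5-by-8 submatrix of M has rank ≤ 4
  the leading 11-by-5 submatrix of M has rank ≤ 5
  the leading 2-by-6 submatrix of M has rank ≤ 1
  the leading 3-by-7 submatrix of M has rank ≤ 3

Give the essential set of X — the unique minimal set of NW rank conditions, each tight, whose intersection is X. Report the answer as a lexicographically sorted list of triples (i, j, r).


Computing R[i][j] = min implied NW-rank bound (n=11, 16 conditions):

  row 1: 0 | 0 | 0 | 1 | 1 | 1 | 1 | 1 | 1 | 1 | 1
  row 2: 0 | 0 | 0 | 1 | 1 | 1 | 2 | 2 | 2 | 2 | 2
  row 3: 0 | 0 | 1 | 2 | 2 | 2 | 3 | 3 | 3 | 3 | 3
  row 4: 1 | 1 | 2 | 3 | 3 | 3 | 4 | 4 | 4 | 4 | 4
  row 5: 1 | 1 | 2 | 3 | 3 | 3 | 4 | 4 | 5 | 5 | 5
  row 6: 1 | 1 | 2 | 3 | 4 | 4 | 5 | 5 | 6 | 6 | 6
  row 7: 1 | 1 | 2 | 3 | 4 | 4 | 5 | 5 | 6 | 7 | 7
  row 8: 1 | 1 | 2 | 3 | 4 | 4 | 5 | 6 | 7 | 8 | 8
  row 9: 1 | 1 | 2 | 3 | 4 | 5 | 6 | 7 | 8 | 9 | 9
  row 10: 1 | 2 | 3 | 4 | 5 | 6 | 7 | 8 | 9 | 10 | 10
  row 11: 1 | 2 | 3 | 4 | 5 | 6 | 7 | 8 | 9 | 10 | 11

giving w = (4, 7, 3, 1, 9, 5, 10, 8, 6, 2, 11) via Δ²R.

Rothe diagram D(w) (21 cells), 8 SE-corners (essential conditions):

[(2, 3, 0), (2, 6, 1), (3, 2, 0), (5, 6, 3), (5, 8, 4), (7, 8, 5), (8, 6, 4), (9, 2, 1)]


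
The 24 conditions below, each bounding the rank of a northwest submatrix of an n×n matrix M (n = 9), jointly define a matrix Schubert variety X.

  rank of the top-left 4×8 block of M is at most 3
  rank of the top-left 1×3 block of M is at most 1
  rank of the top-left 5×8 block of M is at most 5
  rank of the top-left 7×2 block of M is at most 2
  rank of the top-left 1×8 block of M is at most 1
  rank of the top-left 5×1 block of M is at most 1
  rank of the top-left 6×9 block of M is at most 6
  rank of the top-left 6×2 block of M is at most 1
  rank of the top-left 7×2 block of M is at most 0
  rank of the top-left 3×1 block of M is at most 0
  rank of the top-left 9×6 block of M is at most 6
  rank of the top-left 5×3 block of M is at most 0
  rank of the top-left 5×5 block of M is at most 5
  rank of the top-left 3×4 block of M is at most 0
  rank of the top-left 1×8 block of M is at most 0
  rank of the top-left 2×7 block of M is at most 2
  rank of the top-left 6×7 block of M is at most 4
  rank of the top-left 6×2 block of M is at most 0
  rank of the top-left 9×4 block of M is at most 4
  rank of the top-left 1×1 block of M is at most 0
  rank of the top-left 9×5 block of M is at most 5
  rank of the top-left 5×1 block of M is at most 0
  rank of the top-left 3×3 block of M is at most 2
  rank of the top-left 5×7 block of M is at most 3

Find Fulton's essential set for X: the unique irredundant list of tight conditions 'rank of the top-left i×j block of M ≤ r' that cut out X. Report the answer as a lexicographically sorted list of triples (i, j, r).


Reconstructing r_w from the 24 given conditions:

  R[1]: 0  0  0  0  0  0  0  0  1
  R[2]: 0  0  0  0  1  1  1  1  2
  R[3]: 0  0  0  0  1  2  2  2  3
  R[4]: 0  0  0  1  2  3  3  3  4
  R[5]: 0  0  0  1  2  3  3  4  5
  R[6]: 0  0  1  2  3  4  4  5  6
  R[7]: 0  0  1  2  3  4  5  6  7
  R[8]: 1  1  2  3  4  5  6  7  8
  R[9]: 1  2  3  4  5  6  7  8  9

reading off 1-entries of Δ²R: w = (9, 5, 6, 4, 8, 3, 7, 1, 2).

5 SE-corners of the 27-cell Rothe diagram give Ess(w):

[(1, 8, 0), (3, 4, 0), (5, 3, 0), (5, 7, 3), (7, 2, 0)]


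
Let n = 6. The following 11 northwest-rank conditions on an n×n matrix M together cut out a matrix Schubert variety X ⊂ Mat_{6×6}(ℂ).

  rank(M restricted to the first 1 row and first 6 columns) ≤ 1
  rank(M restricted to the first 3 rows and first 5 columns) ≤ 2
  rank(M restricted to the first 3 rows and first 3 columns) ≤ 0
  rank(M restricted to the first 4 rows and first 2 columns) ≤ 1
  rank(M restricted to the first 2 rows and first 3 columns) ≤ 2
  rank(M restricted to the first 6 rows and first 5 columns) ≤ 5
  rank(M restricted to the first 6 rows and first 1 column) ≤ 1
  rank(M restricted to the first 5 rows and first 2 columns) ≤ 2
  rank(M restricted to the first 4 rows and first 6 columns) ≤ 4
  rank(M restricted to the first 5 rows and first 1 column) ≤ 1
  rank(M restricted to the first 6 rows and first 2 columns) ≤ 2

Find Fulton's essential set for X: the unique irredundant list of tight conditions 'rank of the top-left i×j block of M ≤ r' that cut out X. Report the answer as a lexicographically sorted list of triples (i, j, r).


Propagating the 11 rank bounds to every northwest block:

  row 1: 0 | 0 | 0 | 1 | 1 | 1
  row 2: 0 | 0 | 0 | 1 | 2 | 2
  row 3: 0 | 0 | 0 | 1 | 2 | 3
  row 4: 1 | 1 | 1 | 2 | 3 | 4
  row 5: 1 | 2 | 2 | 3 | 4 | 5
  row 6: 1 | 2 | 3 | 4 | 5 | 6

so w = (4, 5, 6, 1, 2, 3).

Fulton essential set (1 of the 9 Rothe cells):

[(3, 3, 0)]


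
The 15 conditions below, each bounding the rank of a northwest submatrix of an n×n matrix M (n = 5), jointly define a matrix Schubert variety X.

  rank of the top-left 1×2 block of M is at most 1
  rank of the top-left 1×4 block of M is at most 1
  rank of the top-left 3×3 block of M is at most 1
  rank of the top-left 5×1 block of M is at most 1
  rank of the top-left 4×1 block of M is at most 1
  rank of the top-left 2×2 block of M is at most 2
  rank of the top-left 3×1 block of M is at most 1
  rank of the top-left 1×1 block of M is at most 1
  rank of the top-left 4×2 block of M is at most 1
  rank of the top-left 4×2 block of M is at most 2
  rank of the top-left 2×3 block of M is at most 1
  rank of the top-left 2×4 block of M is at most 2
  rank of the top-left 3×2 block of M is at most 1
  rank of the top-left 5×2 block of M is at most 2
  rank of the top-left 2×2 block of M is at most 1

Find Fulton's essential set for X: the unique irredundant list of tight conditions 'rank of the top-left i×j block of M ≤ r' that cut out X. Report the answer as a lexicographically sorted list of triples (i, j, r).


Recovering R(i,j) via the rank-extension bound from the 15 conditions:

  R[1]: 1 1 1 1 1
  R[2]: 1 1 1 2 2
  R[3]: 1 1 1 2 3
  R[4]: 1 1 2 3 4
  R[5]: 1 2 3 4 5

so w = (1, 4, 5, 3, 2).

D(w) has 5 cells with 2 SE-corners; essential set:

[(3, 3, 1), (4, 2, 1)]


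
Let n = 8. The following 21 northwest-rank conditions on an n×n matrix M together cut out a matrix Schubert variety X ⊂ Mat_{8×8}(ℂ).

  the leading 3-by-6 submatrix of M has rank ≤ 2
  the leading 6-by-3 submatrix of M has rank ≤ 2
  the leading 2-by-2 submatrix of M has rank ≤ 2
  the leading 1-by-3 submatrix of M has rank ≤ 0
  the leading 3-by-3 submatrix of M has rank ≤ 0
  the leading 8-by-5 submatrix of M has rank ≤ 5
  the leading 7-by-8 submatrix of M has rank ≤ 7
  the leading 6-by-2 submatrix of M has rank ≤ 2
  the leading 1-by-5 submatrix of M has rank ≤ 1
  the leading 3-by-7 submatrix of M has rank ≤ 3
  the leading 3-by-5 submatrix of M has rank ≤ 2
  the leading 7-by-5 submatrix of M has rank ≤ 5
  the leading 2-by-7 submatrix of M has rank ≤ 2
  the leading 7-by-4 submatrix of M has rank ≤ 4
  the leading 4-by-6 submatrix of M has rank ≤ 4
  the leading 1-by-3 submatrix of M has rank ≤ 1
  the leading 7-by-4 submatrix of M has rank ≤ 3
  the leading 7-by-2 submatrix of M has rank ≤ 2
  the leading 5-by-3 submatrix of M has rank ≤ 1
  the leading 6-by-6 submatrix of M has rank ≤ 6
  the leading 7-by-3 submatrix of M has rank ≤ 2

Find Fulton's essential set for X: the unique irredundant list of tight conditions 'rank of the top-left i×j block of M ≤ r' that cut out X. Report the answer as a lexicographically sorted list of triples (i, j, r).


Recovering R(i,j) via the rank-extension bound from the 21 conditions:

  0 | 0 | 0 | 1 | 1 | 1 | 1 | 1
  0 | 0 | 0 | 1 | 2 | 2 | 2 | 2
  0 | 0 | 0 | 1 | 2 | 2 | 3 | 3
  1 | 1 | 1 | 2 | 3 | 3 | 4 | 4
  1 | 1 | 1 | 2 | 3 | 4 | 5 | 5
  1 | 2 | 2 | 3 | 4 | 5 | 6 | 6
  1 | 2 | 2 | 3 | 4 | 5 | 6 | 7
  1 | 2 | 3 | 4 | 5 | 6 | 7 | 8

the unique w with this rank table is (4, 5, 7, 1, 6, 2, 8, 3).

ℓ(w)=13; the 4 essential cells (i,j,r):

[(3, 3, 0), (3, 6, 2), (5, 3, 1), (7, 3, 2)]


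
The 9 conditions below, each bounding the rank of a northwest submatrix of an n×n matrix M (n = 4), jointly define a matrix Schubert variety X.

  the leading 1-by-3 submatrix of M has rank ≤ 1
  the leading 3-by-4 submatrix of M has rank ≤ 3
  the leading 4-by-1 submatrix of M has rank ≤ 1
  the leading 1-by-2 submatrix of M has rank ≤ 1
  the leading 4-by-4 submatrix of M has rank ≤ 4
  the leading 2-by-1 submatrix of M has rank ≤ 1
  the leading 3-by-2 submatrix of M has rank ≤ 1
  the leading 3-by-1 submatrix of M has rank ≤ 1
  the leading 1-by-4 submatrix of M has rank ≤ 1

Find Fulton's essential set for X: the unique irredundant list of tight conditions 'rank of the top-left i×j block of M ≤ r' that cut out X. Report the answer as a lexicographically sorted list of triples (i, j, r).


Computing R[i][j] = min implied NW-rank bound (n=4, 9 conditions):

  i=1: 1 1 1 1
  i=2: 1 1 2 2
  i=3: 1 1 2 3
  i=4: 1 2 3 4

second differences of R give the permutation w = (1, 3, 4, 2).

ℓ(w)=2; the 1 essential cell (i,j,r):

[(3, 2, 1)]


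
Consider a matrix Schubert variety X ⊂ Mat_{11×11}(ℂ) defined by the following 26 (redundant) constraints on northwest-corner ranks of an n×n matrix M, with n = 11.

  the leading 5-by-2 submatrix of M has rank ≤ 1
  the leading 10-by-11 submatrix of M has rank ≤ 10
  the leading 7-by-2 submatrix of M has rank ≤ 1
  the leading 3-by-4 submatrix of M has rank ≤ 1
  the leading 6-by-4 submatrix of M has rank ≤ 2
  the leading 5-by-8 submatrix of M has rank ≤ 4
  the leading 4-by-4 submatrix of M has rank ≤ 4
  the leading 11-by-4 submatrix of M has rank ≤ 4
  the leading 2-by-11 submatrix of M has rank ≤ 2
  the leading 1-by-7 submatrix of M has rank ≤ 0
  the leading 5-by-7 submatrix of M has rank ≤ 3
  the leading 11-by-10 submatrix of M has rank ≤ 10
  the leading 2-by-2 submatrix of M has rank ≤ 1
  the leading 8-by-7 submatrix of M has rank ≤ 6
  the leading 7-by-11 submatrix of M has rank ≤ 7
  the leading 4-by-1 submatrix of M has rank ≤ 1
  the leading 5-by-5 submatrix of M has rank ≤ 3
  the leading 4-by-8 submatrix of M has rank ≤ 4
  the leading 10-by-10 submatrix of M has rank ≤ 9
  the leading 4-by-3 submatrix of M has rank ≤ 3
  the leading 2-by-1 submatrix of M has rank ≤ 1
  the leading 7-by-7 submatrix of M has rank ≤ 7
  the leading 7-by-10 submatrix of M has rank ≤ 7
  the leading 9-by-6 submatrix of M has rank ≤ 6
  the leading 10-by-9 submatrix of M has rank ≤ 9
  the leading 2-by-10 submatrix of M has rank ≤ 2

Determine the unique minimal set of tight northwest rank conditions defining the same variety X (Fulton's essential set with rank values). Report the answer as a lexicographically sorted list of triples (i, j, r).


Propagating the 26 rank bounds to every northwest block:

  i=1: 0 0 0 0 0 0 0 1 1 1 1
  i=2: 1 1 1 1 1 1 1 2 2 2 2
  i=3: 1 1 1 1 2 2 2 3 3 3 3
  i=4: 1 1 2 2 3 3 3 4 4 4 4
  i=5: 1 1 2 2 3 3 3 4 5 5 5
  i=6: 1 1 2 2 3 4 4 5 6 6 6
  i=7: 1 1 2 3 4 5 5 6 7 7 7
  i=8: 1 2 3 4 5 6 6 7 8 8 8
  i=9: 1 2 3 4 5 6 7 8 9 9 9
  i=10: 1 2 3 4 5 6 7 8 9 9 10
  i=11: 1 2 3 4 5 6 7 8 9 10 11

reading off 1-entries of Δ²R: w = (8, 1, 5, 3, 9, 6, 4, 2, 7, 11, 10).

Fulton essential set (6 of the 19 Rothe cells):

[(1, 7, 0), (3, 4, 1), (5, 7, 3), (6, 4, 2), (7, 2, 1), (10, 10, 9)]


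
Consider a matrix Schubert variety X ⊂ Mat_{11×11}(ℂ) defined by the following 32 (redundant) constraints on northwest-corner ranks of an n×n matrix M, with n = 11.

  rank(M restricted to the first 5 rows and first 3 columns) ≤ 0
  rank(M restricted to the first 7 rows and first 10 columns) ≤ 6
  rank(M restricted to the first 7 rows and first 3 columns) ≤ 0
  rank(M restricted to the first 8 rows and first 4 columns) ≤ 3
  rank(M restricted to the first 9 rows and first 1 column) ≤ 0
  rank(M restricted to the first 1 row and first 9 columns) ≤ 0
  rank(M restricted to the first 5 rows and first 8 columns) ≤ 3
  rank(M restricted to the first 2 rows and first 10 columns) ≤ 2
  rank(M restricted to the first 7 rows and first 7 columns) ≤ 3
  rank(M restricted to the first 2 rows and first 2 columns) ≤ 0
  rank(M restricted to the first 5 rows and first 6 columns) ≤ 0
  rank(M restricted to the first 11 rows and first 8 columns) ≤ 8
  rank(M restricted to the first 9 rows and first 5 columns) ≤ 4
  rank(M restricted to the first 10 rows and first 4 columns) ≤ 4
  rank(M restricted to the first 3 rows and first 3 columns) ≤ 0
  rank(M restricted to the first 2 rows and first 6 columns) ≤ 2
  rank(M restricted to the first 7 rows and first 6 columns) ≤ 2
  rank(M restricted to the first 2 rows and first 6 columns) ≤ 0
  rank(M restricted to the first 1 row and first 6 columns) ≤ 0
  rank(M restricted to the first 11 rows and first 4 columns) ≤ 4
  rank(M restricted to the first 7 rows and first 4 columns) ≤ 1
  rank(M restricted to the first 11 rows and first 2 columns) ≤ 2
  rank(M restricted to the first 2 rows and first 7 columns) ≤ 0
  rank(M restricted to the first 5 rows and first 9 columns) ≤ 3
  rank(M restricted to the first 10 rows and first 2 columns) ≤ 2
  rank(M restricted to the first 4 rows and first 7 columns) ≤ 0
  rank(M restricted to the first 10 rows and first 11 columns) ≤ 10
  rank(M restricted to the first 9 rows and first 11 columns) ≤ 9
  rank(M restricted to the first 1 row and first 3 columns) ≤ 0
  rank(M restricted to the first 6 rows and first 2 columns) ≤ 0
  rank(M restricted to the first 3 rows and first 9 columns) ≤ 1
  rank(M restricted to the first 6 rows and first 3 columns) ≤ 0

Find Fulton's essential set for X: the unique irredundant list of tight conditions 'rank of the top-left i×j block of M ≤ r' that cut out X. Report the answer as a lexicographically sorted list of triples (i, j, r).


Reconstructing r_w from the 32 given conditions:

  0  0  0  0  0  0  0  0  0  1  1
  0  0  0  0  0  0  0  1  1  2  2
  0  0  0  0  0  0  0  1  1  2  3
  0  0  0  0  0  0  0  1  2  3  4
  0  0  0  0  0  0  1  2  3  4  5
  0  0  0  1  1  1  2  3  4  5  6
  0  0  0  1  2  2  3  4  5  6  7
  0  1  1  2  3  3  4  5  6  7  8
  0  1  2  3  4  4  5  6  7  8  9
  1  2  3  4  5  5  6  7  8  9  10
  1  2  3  4  5  6  7  8  9  10  11

so w = (10, 8, 11, 9, 7, 4, 5, 2, 3, 1, 6).

|D(w)|=45, |Ess(w)|=6:

[(1, 9, 0), (3, 9, 1), (4, 7, 0), (5, 6, 0), (7, 3, 0), (9, 1, 0)]


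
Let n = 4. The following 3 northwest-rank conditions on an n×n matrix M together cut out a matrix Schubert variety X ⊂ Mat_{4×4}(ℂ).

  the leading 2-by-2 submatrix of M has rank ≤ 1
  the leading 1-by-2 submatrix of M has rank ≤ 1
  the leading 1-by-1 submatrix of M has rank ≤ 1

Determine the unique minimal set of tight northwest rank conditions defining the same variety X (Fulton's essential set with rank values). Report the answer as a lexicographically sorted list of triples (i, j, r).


Propagating the 3 rank bounds to every northwest block:

  1 | 1 | 1 | 1
  1 | 1 | 2 | 2
  1 | 2 | 3 | 3
  1 | 2 | 3 | 4

reading off 1-entries of Δ²R: w = (1, 3, 2, 4).

ℓ(w)=1; the 1 essential cell (i,j,r):

[(2, 2, 1)]


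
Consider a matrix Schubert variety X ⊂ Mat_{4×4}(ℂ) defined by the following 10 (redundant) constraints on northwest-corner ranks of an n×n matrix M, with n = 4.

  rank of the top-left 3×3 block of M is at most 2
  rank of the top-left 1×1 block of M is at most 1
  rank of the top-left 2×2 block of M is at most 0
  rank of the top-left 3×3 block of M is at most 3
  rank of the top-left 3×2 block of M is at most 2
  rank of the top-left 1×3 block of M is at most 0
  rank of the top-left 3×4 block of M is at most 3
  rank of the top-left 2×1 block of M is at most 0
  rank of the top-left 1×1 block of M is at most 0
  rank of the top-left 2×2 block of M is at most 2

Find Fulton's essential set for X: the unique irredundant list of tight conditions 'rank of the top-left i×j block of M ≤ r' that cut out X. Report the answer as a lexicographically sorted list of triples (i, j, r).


Reconstructing r_w from the 10 given conditions:

  row 1: 0 0 0 1
  row 2: 0 0 1 2
  row 3: 1 1 2 3
  row 4: 1 2 3 4

reading off 1-entries of Δ²R: w = (4, 3, 1, 2).

Fulton essential set (2 of the 5 Rothe cells):

[(1, 3, 0), (2, 2, 0)]


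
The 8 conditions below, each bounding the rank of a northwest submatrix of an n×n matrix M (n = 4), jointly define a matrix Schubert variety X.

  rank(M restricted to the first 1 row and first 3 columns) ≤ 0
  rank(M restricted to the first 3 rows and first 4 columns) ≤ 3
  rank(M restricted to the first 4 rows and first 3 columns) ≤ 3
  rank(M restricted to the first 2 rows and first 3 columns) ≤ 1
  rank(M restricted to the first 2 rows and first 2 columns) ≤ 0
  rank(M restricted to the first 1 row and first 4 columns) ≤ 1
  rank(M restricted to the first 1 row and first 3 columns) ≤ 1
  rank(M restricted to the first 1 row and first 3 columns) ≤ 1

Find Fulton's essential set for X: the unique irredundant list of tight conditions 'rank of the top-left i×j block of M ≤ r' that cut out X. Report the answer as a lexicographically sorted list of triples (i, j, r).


Recovering R(i,j) via the rank-extension bound from the 8 conditions:

  0, 0, 0, 1
  0, 0, 1, 2
  1, 1, 2, 3
  1, 2, 3, 4

hence w(1..4) = (4, 3, 1, 2).

ℓ(w)=5; the 2 essential cells (i,j,r):

[(1, 3, 0), (2, 2, 0)]


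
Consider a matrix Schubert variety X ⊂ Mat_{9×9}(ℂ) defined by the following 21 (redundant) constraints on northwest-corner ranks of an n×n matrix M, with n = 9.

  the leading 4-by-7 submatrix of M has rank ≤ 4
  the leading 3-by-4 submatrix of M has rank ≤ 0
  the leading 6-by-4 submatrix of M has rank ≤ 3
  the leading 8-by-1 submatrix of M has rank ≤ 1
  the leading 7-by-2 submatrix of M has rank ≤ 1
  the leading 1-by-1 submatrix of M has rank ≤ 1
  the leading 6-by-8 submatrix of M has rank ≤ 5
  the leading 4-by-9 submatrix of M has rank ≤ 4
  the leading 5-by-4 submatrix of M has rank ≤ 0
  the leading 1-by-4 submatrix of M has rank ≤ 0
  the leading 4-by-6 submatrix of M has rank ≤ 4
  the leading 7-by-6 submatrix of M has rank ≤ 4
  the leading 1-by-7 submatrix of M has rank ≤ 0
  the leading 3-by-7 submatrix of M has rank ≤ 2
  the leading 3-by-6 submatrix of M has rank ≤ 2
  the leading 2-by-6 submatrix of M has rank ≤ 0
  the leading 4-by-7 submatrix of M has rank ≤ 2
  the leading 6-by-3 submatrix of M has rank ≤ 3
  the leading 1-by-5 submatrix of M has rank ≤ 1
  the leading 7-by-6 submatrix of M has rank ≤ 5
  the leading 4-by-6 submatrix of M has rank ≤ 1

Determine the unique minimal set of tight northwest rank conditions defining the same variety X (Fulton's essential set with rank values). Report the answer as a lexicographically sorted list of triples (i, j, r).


The tightest implied rank at each (i,j), from the 21 conditions:

  R[1]: 0 0 0 0 0 0 0 1 1
  R[2]: 0 0 0 0 0 0 1 2 2
  R[3]: 0 0 0 0 1 1 2 3 3
  R[4]: 0 0 0 0 1 1 2 3 4
  R[5]: 0 0 0 0 1 2 3 4 5
  R[6]: 1 1 1 1 2 3 4 5 6
  R[7]: 1 1 2 2 3 4 5 6 7
  R[8]: 1 2 3 3 4 5 6 7 8
  R[9]: 1 2 3 4 5 6 7 8 9

the unique w with this rank table is (8, 7, 5, 9, 6, 1, 3, 2, 4).

Fulton essential set (5 of the 27 Rothe cells):

[(1, 7, 0), (2, 6, 0), (4, 6, 1), (5, 4, 0), (7, 2, 1)]


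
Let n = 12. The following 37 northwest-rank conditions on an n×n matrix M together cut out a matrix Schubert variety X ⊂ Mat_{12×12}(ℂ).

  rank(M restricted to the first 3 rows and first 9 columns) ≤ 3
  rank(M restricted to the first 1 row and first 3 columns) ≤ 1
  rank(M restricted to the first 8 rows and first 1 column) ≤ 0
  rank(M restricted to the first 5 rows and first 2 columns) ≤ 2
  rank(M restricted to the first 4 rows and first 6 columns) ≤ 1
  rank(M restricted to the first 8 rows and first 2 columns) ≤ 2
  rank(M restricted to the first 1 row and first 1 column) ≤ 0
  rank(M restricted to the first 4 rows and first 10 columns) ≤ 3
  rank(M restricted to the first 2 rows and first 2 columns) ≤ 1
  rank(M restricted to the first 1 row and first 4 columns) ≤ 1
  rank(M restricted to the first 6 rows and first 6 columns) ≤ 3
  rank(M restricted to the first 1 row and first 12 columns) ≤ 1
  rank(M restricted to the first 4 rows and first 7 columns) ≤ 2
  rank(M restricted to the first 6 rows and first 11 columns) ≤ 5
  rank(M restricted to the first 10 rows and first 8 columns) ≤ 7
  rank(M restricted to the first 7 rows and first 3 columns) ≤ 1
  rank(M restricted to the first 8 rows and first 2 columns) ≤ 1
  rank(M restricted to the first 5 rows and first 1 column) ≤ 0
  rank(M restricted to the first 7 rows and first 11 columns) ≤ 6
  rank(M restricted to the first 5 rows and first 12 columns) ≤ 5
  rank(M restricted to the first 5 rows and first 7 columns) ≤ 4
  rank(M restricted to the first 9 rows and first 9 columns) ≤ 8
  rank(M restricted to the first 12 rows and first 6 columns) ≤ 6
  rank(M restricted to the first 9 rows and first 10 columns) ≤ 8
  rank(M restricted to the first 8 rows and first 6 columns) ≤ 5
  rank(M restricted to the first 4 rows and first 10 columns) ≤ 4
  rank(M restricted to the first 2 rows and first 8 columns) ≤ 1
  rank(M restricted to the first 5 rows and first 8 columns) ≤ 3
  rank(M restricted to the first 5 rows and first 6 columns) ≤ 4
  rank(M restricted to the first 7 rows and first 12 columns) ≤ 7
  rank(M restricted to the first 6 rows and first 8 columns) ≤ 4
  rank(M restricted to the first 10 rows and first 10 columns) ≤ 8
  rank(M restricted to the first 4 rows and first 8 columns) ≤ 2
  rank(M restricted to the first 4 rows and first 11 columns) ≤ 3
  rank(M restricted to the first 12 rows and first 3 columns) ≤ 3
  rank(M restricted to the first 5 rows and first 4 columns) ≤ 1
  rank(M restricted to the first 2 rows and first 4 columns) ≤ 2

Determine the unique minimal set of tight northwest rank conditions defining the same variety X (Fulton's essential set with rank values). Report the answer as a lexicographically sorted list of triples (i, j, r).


Propagating the 37 rank bounds to every northwest block:

  R[1]: 0 1 1 1 1 1 1 1 1 1 1 1
  R[2]: 0 1 1 1 1 1 1 1 2 2 2 2
  R[3]: 0 1 1 1 1 1 2 2 3 3 3 3
  R[4]: 0 1 1 1 1 1 2 2 3 3 3 4
  R[5]: 0 1 1 1 2 2 3 3 4 4 4 5
  R[6]: 0 1 1 2 3 3 4 4 5 5 5 6
  R[7]: 0 1 1 2 3 4 5 5 6 6 6 7
  R[8]: 0 1 2 3 4 5 6 6 7 7 7 8
  R[9]: 1 2 3 4 5 6 7 7 8 8 8 9
  R[10]: 1 2 3 4 5 6 7 7 8 8 9 10
  R[11]: 1 2 3 4 5 6 7 8 9 9 10 11
  R[12]: 1 2 3 4 5 6 7 8 9 10 11 12

second differences of R give the permutation w = (2, 9, 7, 12, 5, 4, 6, 3, 1, 11, 8, 10).

Fulton essential set (9 of the 31 Rothe cells):

[(2, 8, 1), (4, 6, 1), (4, 8, 2), (4, 11, 3), (5, 4, 1), (7, 3, 1), (8, 1, 0), (10, 8, 7), (10, 10, 8)]


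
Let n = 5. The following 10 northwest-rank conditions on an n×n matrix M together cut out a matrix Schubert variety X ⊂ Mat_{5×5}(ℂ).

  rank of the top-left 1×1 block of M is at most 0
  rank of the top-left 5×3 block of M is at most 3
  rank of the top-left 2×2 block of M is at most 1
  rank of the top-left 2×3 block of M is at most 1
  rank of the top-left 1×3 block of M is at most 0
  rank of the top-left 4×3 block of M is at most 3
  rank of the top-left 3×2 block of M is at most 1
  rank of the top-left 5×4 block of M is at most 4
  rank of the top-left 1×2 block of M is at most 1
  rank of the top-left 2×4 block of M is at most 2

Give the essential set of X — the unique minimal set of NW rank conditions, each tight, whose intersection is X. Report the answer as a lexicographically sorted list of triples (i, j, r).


Computing R[i][j] = min implied NW-rank bound (n=5, 10 conditions):

  0, 0, 0, 1, 1
  1, 1, 1, 2, 2
  1, 1, 2, 3, 3
  1, 2, 3, 4, 4
  1, 2, 3, 4, 5

giving w = (4, 1, 3, 2, 5) via Δ²R.

Rothe diagram D(w) (4 cells), 2 SE-corners (essential conditions):

[(1, 3, 0), (3, 2, 1)]
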